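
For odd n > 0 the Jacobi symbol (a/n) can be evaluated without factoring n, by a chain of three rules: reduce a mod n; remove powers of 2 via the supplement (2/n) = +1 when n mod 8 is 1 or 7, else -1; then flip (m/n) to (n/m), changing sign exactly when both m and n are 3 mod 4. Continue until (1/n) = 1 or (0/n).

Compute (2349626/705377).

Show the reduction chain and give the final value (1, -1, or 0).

1

(2349626/705377): 2349626 mod 705377 = 233495, so (2349626/705377) = (233495/705377)
flip (233495/705377) -> (705377/233495): both odd, 233495 mod 4 = 3, 705377 mod 4 = 1, so the flip contributes +1; sign now +1
(705377/233495): 705377 mod 233495 = 4892, so (705377/233495) = (4892/233495)
factor out 2^2: 4892 = 2^2·1223; with 233495 mod 8 = 7, (2/233495) = +1; sign now +1; continue with (1223/233495)
flip (1223/233495) -> (233495/1223): both odd, 1223 mod 4 = 3, 233495 mod 4 = 3, so the flip contributes -1; sign now -1
(233495/1223): 233495 mod 1223 = 1125, so (233495/1223) = (1125/1223)
flip (1125/1223) -> (1223/1125): both odd, 1125 mod 4 = 1, 1223 mod 4 = 3, so the flip contributes +1; sign now -1
(1223/1125): 1223 mod 1125 = 98, so (1223/1125) = (98/1125)
factor out 2^1: 98 = 2^1·49; with 1125 mod 8 = 5, (2/1125) = -1; sign now +1; continue with (49/1125)
flip (49/1125) -> (1125/49): both odd, 49 mod 4 = 1, 1125 mod 4 = 1, so the flip contributes +1; sign now +1
(1125/49): 1125 mod 49 = 47, so (1125/49) = (47/49)
flip (47/49) -> (49/47): both odd, 47 mod 4 = 3, 49 mod 4 = 1, so the flip contributes +1; sign now +1
(49/47): 49 mod 47 = 2, so (49/47) = (2/47)
factor out 2^1: 2 = 2^1·1; with 47 mod 8 = 7, (2/47) = +1; sign now +1; continue with (1/47)
reached (1/47) = 1, so the symbol is +1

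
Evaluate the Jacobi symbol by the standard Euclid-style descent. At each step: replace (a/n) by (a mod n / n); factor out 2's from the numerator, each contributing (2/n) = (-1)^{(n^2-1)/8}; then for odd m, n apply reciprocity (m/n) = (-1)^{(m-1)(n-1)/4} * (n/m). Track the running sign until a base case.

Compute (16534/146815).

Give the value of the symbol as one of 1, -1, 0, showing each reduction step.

factor out 2^1: 16534 = 2^1·8267; with 146815 mod 8 = 7, (2/146815) = +1; sign now +1; continue with (8267/146815)
flip (8267/146815) -> (146815/8267): both odd, 8267 mod 4 = 3, 146815 mod 4 = 3, so the flip contributes -1; sign now -1
(146815/8267): 146815 mod 8267 = 6276, so (146815/8267) = (6276/8267)
factor out 2^2: 6276 = 2^2·1569; with 8267 mod 8 = 3, (2/8267) = -1; sign now -1; continue with (1569/8267)
flip (1569/8267) -> (8267/1569): both odd, 1569 mod 4 = 1, 8267 mod 4 = 3, so the flip contributes +1; sign now -1
(8267/1569): 8267 mod 1569 = 422, so (8267/1569) = (422/1569)
factor out 2^1: 422 = 2^1·211; with 1569 mod 8 = 1, (2/1569) = +1; sign now -1; continue with (211/1569)
flip (211/1569) -> (1569/211): both odd, 211 mod 4 = 3, 1569 mod 4 = 1, so the flip contributes +1; sign now -1
(1569/211): 1569 mod 211 = 92, so (1569/211) = (92/211)
factor out 2^2: 92 = 2^2·23; with 211 mod 8 = 3, (2/211) = -1; sign now -1; continue with (23/211)
flip (23/211) -> (211/23): both odd, 23 mod 4 = 3, 211 mod 4 = 3, so the flip contributes -1; sign now +1
(211/23): 211 mod 23 = 4, so (211/23) = (4/23)
factor out 2^2: 4 = 2^2·1; with 23 mod 8 = 7, (2/23) = +1; sign now +1; continue with (1/23)
reached (1/23) = 1, so the symbol is +1

1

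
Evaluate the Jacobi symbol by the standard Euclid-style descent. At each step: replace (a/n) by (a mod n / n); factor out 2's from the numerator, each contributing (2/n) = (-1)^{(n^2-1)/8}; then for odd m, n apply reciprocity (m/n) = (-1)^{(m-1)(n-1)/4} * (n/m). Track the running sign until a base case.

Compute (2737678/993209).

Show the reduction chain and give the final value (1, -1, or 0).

-1

(2737678/993209): 2737678 mod 993209 = 751260, so (2737678/993209) = (751260/993209)
factor out 2^2: 751260 = 2^2·187815; with 993209 mod 8 = 1, (2/993209) = +1; sign now +1; continue with (187815/993209)
flip (187815/993209) -> (993209/187815): both odd, 187815 mod 4 = 3, 993209 mod 4 = 1, so the flip contributes +1; sign now +1
(993209/187815): 993209 mod 187815 = 54134, so (993209/187815) = (54134/187815)
factor out 2^1: 54134 = 2^1·27067; with 187815 mod 8 = 7, (2/187815) = +1; sign now +1; continue with (27067/187815)
flip (27067/187815) -> (187815/27067): both odd, 27067 mod 4 = 3, 187815 mod 4 = 3, so the flip contributes -1; sign now -1
(187815/27067): 187815 mod 27067 = 25413, so (187815/27067) = (25413/27067)
flip (25413/27067) -> (27067/25413): both odd, 25413 mod 4 = 1, 27067 mod 4 = 3, so the flip contributes +1; sign now -1
(27067/25413): 27067 mod 25413 = 1654, so (27067/25413) = (1654/25413)
factor out 2^1: 1654 = 2^1·827; with 25413 mod 8 = 5, (2/25413) = -1; sign now +1; continue with (827/25413)
flip (827/25413) -> (25413/827): both odd, 827 mod 4 = 3, 25413 mod 4 = 1, so the flip contributes +1; sign now +1
(25413/827): 25413 mod 827 = 603, so (25413/827) = (603/827)
flip (603/827) -> (827/603): both odd, 603 mod 4 = 3, 827 mod 4 = 3, so the flip contributes -1; sign now -1
(827/603): 827 mod 603 = 224, so (827/603) = (224/603)
factor out 2^5: 224 = 2^5·7; with 603 mod 8 = 3, (2/603) = -1; sign now +1; continue with (7/603)
flip (7/603) -> (603/7): both odd, 7 mod 4 = 3, 603 mod 4 = 3, so the flip contributes -1; sign now -1
(603/7): 603 mod 7 = 1, so (603/7) = (1/7)
reached (1/7) = 1, so the symbol is -1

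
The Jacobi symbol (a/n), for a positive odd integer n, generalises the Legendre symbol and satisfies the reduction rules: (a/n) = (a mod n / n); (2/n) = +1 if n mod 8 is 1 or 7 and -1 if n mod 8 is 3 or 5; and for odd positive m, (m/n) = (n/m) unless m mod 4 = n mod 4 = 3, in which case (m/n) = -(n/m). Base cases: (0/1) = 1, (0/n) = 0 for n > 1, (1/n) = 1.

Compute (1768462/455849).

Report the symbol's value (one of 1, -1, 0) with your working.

(1768462/455849) = (400915/455849)   [reduce mod 455849]
reciprocity: (400915/455849) = +1·(455849/400915) since 400915 mod 4 = 3, 455849 mod 4 = 1; sign now +1
(455849/400915) = (54934/400915)   [reduce mod 400915]
54934 = 2^1·27467; (2/400915) = -1 since 400915 mod 8 = 3, so (54934/400915) = (-1)^1·(27467/400915); sign now -1
reciprocity: (27467/400915) = -1·(400915/27467) since 27467 mod 4 = 3, 400915 mod 4 = 3; sign now +1
(400915/27467) = (16377/27467)   [reduce mod 27467]
reciprocity: (16377/27467) = +1·(27467/16377) since 16377 mod 4 = 1, 27467 mod 4 = 3; sign now +1
(27467/16377) = (11090/16377)   [reduce mod 16377]
11090 = 2^1·5545; (2/16377) = +1 since 16377 mod 8 = 1, so (11090/16377) = (+1)^1·(5545/16377); sign now +1
reciprocity: (5545/16377) = +1·(16377/5545) since 5545 mod 4 = 1, 16377 mod 4 = 1; sign now +1
(16377/5545) = (5287/5545)   [reduce mod 5545]
reciprocity: (5287/5545) = +1·(5545/5287) since 5287 mod 4 = 3, 5545 mod 4 = 1; sign now +1
(5545/5287) = (258/5287)   [reduce mod 5287]
258 = 2^1·129; (2/5287) = +1 since 5287 mod 8 = 7, so (258/5287) = (+1)^1·(129/5287); sign now +1
reciprocity: (129/5287) = +1·(5287/129) since 129 mod 4 = 1, 5287 mod 4 = 3; sign now +1
(5287/129) = (127/129)   [reduce mod 129]
reciprocity: (127/129) = +1·(129/127) since 127 mod 4 = 3, 129 mod 4 = 1; sign now +1
(129/127) = (2/127)   [reduce mod 127]
2 = 2^1·1; (2/127) = +1 since 127 mod 8 = 7, so (2/127) = (+1)^1·(1/127); sign now +1
(1/127) = 1; final value = sign = +1

1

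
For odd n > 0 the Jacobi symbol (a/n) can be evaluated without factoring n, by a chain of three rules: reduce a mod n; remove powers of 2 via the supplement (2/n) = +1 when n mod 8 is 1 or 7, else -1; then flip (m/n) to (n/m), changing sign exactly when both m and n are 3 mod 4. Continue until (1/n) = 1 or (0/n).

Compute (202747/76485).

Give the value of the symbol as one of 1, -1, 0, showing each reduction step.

(202747/76485) = (49777/76485)   [reduce mod 76485]
reciprocity: (49777/76485) = +1·(76485/49777) since 49777 mod 4 = 1, 76485 mod 4 = 1; sign now +1
(76485/49777) = (26708/49777)   [reduce mod 49777]
26708 = 2^2·6677; (2/49777) = +1 since 49777 mod 8 = 1, so (26708/49777) = (+1)^2·(6677/49777); sign now +1
reciprocity: (6677/49777) = +1·(49777/6677) since 6677 mod 4 = 1, 49777 mod 4 = 1; sign now +1
(49777/6677) = (3038/6677)   [reduce mod 6677]
3038 = 2^1·1519; (2/6677) = -1 since 6677 mod 8 = 5, so (3038/6677) = (-1)^1·(1519/6677); sign now -1
reciprocity: (1519/6677) = +1·(6677/1519) since 1519 mod 4 = 3, 6677 mod 4 = 1; sign now -1
(6677/1519) = (601/1519)   [reduce mod 1519]
reciprocity: (601/1519) = +1·(1519/601) since 601 mod 4 = 1, 1519 mod 4 = 3; sign now -1
(1519/601) = (317/601)   [reduce mod 601]
reciprocity: (317/601) = +1·(601/317) since 317 mod 4 = 1, 601 mod 4 = 1; sign now -1
(601/317) = (284/317)   [reduce mod 317]
284 = 2^2·71; (2/317) = -1 since 317 mod 8 = 5, so (284/317) = (-1)^2·(71/317); sign now -1
reciprocity: (71/317) = +1·(317/71) since 71 mod 4 = 3, 317 mod 4 = 1; sign now -1
(317/71) = (33/71)   [reduce mod 71]
reciprocity: (33/71) = +1·(71/33) since 33 mod 4 = 1, 71 mod 4 = 3; sign now -1
(71/33) = (5/33)   [reduce mod 33]
reciprocity: (5/33) = +1·(33/5) since 5 mod 4 = 1, 33 mod 4 = 1; sign now -1
(33/5) = (3/5)   [reduce mod 5]
reciprocity: (3/5) = +1·(5/3) since 3 mod 4 = 3, 5 mod 4 = 1; sign now -1
(5/3) = (2/3)   [reduce mod 3]
2 = 2^1·1; (2/3) = -1 since 3 mod 8 = 3, so (2/3) = (-1)^1·(1/3); sign now +1
(1/3) = 1; final value = sign = +1

1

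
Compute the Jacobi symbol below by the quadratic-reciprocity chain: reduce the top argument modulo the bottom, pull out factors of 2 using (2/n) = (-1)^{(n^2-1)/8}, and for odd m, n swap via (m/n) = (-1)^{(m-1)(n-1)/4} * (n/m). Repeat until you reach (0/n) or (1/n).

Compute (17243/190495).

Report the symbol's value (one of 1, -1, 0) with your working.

1

reciprocity: (17243/190495) = -1·(190495/17243) since 17243 mod 4 = 3, 190495 mod 4 = 3; sign now -1
(190495/17243) = (822/17243)   [reduce mod 17243]
822 = 2^1·411; (2/17243) = -1 since 17243 mod 8 = 3, so (822/17243) = (-1)^1·(411/17243); sign now +1
reciprocity: (411/17243) = -1·(17243/411) since 411 mod 4 = 3, 17243 mod 4 = 3; sign now -1
(17243/411) = (392/411)   [reduce mod 411]
392 = 2^3·49; (2/411) = -1 since 411 mod 8 = 3, so (392/411) = (-1)^3·(49/411); sign now +1
reciprocity: (49/411) = +1·(411/49) since 49 mod 4 = 1, 411 mod 4 = 3; sign now +1
(411/49) = (19/49)   [reduce mod 49]
reciprocity: (19/49) = +1·(49/19) since 19 mod 4 = 3, 49 mod 4 = 1; sign now +1
(49/19) = (11/19)   [reduce mod 19]
reciprocity: (11/19) = -1·(19/11) since 11 mod 4 = 3, 19 mod 4 = 3; sign now -1
(19/11) = (8/11)   [reduce mod 11]
8 = 2^3·1; (2/11) = -1 since 11 mod 8 = 3, so (8/11) = (-1)^3·(1/11); sign now +1
(1/11) = 1; final value = sign = +1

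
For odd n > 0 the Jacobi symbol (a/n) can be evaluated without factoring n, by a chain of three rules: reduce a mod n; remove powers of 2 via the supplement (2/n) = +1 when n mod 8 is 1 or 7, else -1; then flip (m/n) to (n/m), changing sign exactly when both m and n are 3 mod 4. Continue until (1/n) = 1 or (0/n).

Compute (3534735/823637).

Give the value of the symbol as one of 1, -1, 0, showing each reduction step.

(3534735/823637): 3534735 mod 823637 = 240187, so (3534735/823637) = (240187/823637)
flip (240187/823637) -> (823637/240187): both odd, 240187 mod 4 = 3, 823637 mod 4 = 1, so the flip contributes +1; sign now +1
(823637/240187): 823637 mod 240187 = 103076, so (823637/240187) = (103076/240187)
factor out 2^2: 103076 = 2^2·25769; with 240187 mod 8 = 3, (2/240187) = -1; sign now +1; continue with (25769/240187)
flip (25769/240187) -> (240187/25769): both odd, 25769 mod 4 = 1, 240187 mod 4 = 3, so the flip contributes +1; sign now +1
(240187/25769): 240187 mod 25769 = 8266, so (240187/25769) = (8266/25769)
factor out 2^1: 8266 = 2^1·4133; with 25769 mod 8 = 1, (2/25769) = +1; sign now +1; continue with (4133/25769)
flip (4133/25769) -> (25769/4133): both odd, 4133 mod 4 = 1, 25769 mod 4 = 1, so the flip contributes +1; sign now +1
(25769/4133): 25769 mod 4133 = 971, so (25769/4133) = (971/4133)
flip (971/4133) -> (4133/971): both odd, 971 mod 4 = 3, 4133 mod 4 = 1, so the flip contributes +1; sign now +1
(4133/971): 4133 mod 971 = 249, so (4133/971) = (249/971)
flip (249/971) -> (971/249): both odd, 249 mod 4 = 1, 971 mod 4 = 3, so the flip contributes +1; sign now +1
(971/249): 971 mod 249 = 224, so (971/249) = (224/249)
factor out 2^5: 224 = 2^5·7; with 249 mod 8 = 1, (2/249) = +1; sign now +1; continue with (7/249)
flip (7/249) -> (249/7): both odd, 7 mod 4 = 3, 249 mod 4 = 1, so the flip contributes +1; sign now +1
(249/7): 249 mod 7 = 4, so (249/7) = (4/7)
factor out 2^2: 4 = 2^2·1; with 7 mod 8 = 7, (2/7) = +1; sign now +1; continue with (1/7)
reached (1/7) = 1, so the symbol is +1

1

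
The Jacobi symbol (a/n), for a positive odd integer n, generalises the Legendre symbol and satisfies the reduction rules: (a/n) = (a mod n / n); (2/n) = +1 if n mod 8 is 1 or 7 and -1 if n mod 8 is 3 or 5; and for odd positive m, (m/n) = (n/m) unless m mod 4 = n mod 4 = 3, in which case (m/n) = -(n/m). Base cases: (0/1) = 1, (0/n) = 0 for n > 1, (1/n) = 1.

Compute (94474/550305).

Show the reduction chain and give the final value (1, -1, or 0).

-1

94474 = 2^1·47237; (2/550305) = +1 since 550305 mod 8 = 1, so (94474/550305) = (+1)^1·(47237/550305); sign now +1
reciprocity: (47237/550305) = +1·(550305/47237) since 47237 mod 4 = 1, 550305 mod 4 = 1; sign now +1
(550305/47237) = (30698/47237)   [reduce mod 47237]
30698 = 2^1·15349; (2/47237) = -1 since 47237 mod 8 = 5, so (30698/47237) = (-1)^1·(15349/47237); sign now -1
reciprocity: (15349/47237) = +1·(47237/15349) since 15349 mod 4 = 1, 47237 mod 4 = 1; sign now -1
(47237/15349) = (1190/15349)   [reduce mod 15349]
1190 = 2^1·595; (2/15349) = -1 since 15349 mod 8 = 5, so (1190/15349) = (-1)^1·(595/15349); sign now +1
reciprocity: (595/15349) = +1·(15349/595) since 595 mod 4 = 3, 15349 mod 4 = 1; sign now +1
(15349/595) = (474/595)   [reduce mod 595]
474 = 2^1·237; (2/595) = -1 since 595 mod 8 = 3, so (474/595) = (-1)^1·(237/595); sign now -1
reciprocity: (237/595) = +1·(595/237) since 237 mod 4 = 1, 595 mod 4 = 3; sign now -1
(595/237) = (121/237)   [reduce mod 237]
reciprocity: (121/237) = +1·(237/121) since 121 mod 4 = 1, 237 mod 4 = 1; sign now -1
(237/121) = (116/121)   [reduce mod 121]
116 = 2^2·29; (2/121) = +1 since 121 mod 8 = 1, so (116/121) = (+1)^2·(29/121); sign now -1
reciprocity: (29/121) = +1·(121/29) since 29 mod 4 = 1, 121 mod 4 = 1; sign now -1
(121/29) = (5/29)   [reduce mod 29]
reciprocity: (5/29) = +1·(29/5) since 5 mod 4 = 1, 29 mod 4 = 1; sign now -1
(29/5) = (4/5)   [reduce mod 5]
4 = 2^2·1; (2/5) = -1 since 5 mod 8 = 5, so (4/5) = (-1)^2·(1/5); sign now -1
(1/5) = 1; final value = sign = -1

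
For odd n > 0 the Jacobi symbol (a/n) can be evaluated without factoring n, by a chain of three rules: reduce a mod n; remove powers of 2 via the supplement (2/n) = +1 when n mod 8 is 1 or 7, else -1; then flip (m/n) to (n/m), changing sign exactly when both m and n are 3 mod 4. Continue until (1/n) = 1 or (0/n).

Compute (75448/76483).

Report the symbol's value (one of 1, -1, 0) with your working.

-1

75448 = 2^3·9431; (2/76483) = -1 since 76483 mod 8 = 3, so (75448/76483) = (-1)^3·(9431/76483); sign now -1
reciprocity: (9431/76483) = -1·(76483/9431) since 9431 mod 4 = 3, 76483 mod 4 = 3; sign now +1
(76483/9431) = (1035/9431)   [reduce mod 9431]
reciprocity: (1035/9431) = -1·(9431/1035) since 1035 mod 4 = 3, 9431 mod 4 = 3; sign now -1
(9431/1035) = (116/1035)   [reduce mod 1035]
116 = 2^2·29; (2/1035) = -1 since 1035 mod 8 = 3, so (116/1035) = (-1)^2·(29/1035); sign now -1
reciprocity: (29/1035) = +1·(1035/29) since 29 mod 4 = 1, 1035 mod 4 = 3; sign now -1
(1035/29) = (20/29)   [reduce mod 29]
20 = 2^2·5; (2/29) = -1 since 29 mod 8 = 5, so (20/29) = (-1)^2·(5/29); sign now -1
reciprocity: (5/29) = +1·(29/5) since 5 mod 4 = 1, 29 mod 4 = 1; sign now -1
(29/5) = (4/5)   [reduce mod 5]
4 = 2^2·1; (2/5) = -1 since 5 mod 8 = 5, so (4/5) = (-1)^2·(1/5); sign now -1
(1/5) = 1; final value = sign = -1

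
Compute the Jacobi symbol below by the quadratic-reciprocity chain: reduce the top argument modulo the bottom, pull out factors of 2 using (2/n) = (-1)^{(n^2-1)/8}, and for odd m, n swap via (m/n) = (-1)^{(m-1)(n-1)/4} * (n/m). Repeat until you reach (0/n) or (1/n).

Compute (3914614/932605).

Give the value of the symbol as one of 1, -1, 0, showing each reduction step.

(3914614/932605) = (184194/932605)   [reduce mod 932605]
184194 = 2^1·92097; (2/932605) = -1 since 932605 mod 8 = 5, so (184194/932605) = (-1)^1·(92097/932605); sign now -1
reciprocity: (92097/932605) = +1·(932605/92097) since 92097 mod 4 = 1, 932605 mod 4 = 1; sign now -1
(932605/92097) = (11635/92097)   [reduce mod 92097]
reciprocity: (11635/92097) = +1·(92097/11635) since 11635 mod 4 = 3, 92097 mod 4 = 1; sign now -1
(92097/11635) = (10652/11635)   [reduce mod 11635]
10652 = 2^2·2663; (2/11635) = -1 since 11635 mod 8 = 3, so (10652/11635) = (-1)^2·(2663/11635); sign now -1
reciprocity: (2663/11635) = -1·(11635/2663) since 2663 mod 4 = 3, 11635 mod 4 = 3; sign now +1
(11635/2663) = (983/2663)   [reduce mod 2663]
reciprocity: (983/2663) = -1·(2663/983) since 983 mod 4 = 3, 2663 mod 4 = 3; sign now -1
(2663/983) = (697/983)   [reduce mod 983]
reciprocity: (697/983) = +1·(983/697) since 697 mod 4 = 1, 983 mod 4 = 3; sign now -1
(983/697) = (286/697)   [reduce mod 697]
286 = 2^1·143; (2/697) = +1 since 697 mod 8 = 1, so (286/697) = (+1)^1·(143/697); sign now -1
reciprocity: (143/697) = +1·(697/143) since 143 mod 4 = 3, 697 mod 4 = 1; sign now -1
(697/143) = (125/143)   [reduce mod 143]
reciprocity: (125/143) = +1·(143/125) since 125 mod 4 = 1, 143 mod 4 = 3; sign now -1
(143/125) = (18/125)   [reduce mod 125]
18 = 2^1·9; (2/125) = -1 since 125 mod 8 = 5, so (18/125) = (-1)^1·(9/125); sign now +1
reciprocity: (9/125) = +1·(125/9) since 9 mod 4 = 1, 125 mod 4 = 1; sign now +1
(125/9) = (8/9)   [reduce mod 9]
8 = 2^3·1; (2/9) = +1 since 9 mod 8 = 1, so (8/9) = (+1)^3·(1/9); sign now +1
(1/9) = 1; final value = sign = +1

1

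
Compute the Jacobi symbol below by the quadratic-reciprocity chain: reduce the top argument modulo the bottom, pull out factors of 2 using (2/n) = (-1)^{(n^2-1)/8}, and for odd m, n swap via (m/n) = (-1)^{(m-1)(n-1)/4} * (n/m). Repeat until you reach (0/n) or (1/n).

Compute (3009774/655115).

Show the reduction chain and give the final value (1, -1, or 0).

(3009774/655115) = (389314/655115)   [reduce mod 655115]
389314 = 2^1·194657; (2/655115) = -1 since 655115 mod 8 = 3, so (389314/655115) = (-1)^1·(194657/655115); sign now -1
reciprocity: (194657/655115) = +1·(655115/194657) since 194657 mod 4 = 1, 655115 mod 4 = 3; sign now -1
(655115/194657) = (71144/194657)   [reduce mod 194657]
71144 = 2^3·8893; (2/194657) = +1 since 194657 mod 8 = 1, so (71144/194657) = (+1)^3·(8893/194657); sign now -1
reciprocity: (8893/194657) = +1·(194657/8893) since 8893 mod 4 = 1, 194657 mod 4 = 1; sign now -1
(194657/8893) = (7904/8893)   [reduce mod 8893]
7904 = 2^5·247; (2/8893) = -1 since 8893 mod 8 = 5, so (7904/8893) = (-1)^5·(247/8893); sign now +1
reciprocity: (247/8893) = +1·(8893/247) since 247 mod 4 = 3, 8893 mod 4 = 1; sign now +1
(8893/247) = (1/247)   [reduce mod 247]
(1/247) = 1; final value = sign = +1

1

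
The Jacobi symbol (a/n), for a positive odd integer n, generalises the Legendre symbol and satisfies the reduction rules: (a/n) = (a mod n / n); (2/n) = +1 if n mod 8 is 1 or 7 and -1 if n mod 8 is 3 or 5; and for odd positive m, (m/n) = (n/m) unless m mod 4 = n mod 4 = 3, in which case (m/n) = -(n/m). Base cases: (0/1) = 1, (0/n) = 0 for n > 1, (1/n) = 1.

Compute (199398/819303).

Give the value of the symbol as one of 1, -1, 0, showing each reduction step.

199398 = 2^1·99699; (2/819303) = +1 since 819303 mod 8 = 7, so (199398/819303) = (+1)^1·(99699/819303); sign now +1
reciprocity: (99699/819303) = -1·(819303/99699) since 99699 mod 4 = 3, 819303 mod 4 = 3; sign now -1
(819303/99699) = (21711/99699)   [reduce mod 99699]
reciprocity: (21711/99699) = -1·(99699/21711) since 21711 mod 4 = 3, 99699 mod 4 = 3; sign now +1
(99699/21711) = (12855/21711)   [reduce mod 21711]
reciprocity: (12855/21711) = -1·(21711/12855) since 12855 mod 4 = 3, 21711 mod 4 = 3; sign now -1
(21711/12855) = (8856/12855)   [reduce mod 12855]
8856 = 2^3·1107; (2/12855) = +1 since 12855 mod 8 = 7, so (8856/12855) = (+1)^3·(1107/12855); sign now -1
reciprocity: (1107/12855) = -1·(12855/1107) since 1107 mod 4 = 3, 12855 mod 4 = 3; sign now +1
(12855/1107) = (678/1107)   [reduce mod 1107]
678 = 2^1·339; (2/1107) = -1 since 1107 mod 8 = 3, so (678/1107) = (-1)^1·(339/1107); sign now -1
reciprocity: (339/1107) = -1·(1107/339) since 339 mod 4 = 3, 1107 mod 4 = 3; sign now +1
(1107/339) = (90/339)   [reduce mod 339]
90 = 2^1·45; (2/339) = -1 since 339 mod 8 = 3, so (90/339) = (-1)^1·(45/339); sign now -1
reciprocity: (45/339) = +1·(339/45) since 45 mod 4 = 1, 339 mod 4 = 3; sign now -1
(339/45) = (24/45)   [reduce mod 45]
24 = 2^3·3; (2/45) = -1 since 45 mod 8 = 5, so (24/45) = (-1)^3·(3/45); sign now +1
reciprocity: (3/45) = +1·(45/3) since 3 mod 4 = 3, 45 mod 4 = 1; sign now +1
(45/3) = (0/3)   [reduce mod 3]
(0/3) = 0   [gcd(a, n) > 1]; final value = 0

0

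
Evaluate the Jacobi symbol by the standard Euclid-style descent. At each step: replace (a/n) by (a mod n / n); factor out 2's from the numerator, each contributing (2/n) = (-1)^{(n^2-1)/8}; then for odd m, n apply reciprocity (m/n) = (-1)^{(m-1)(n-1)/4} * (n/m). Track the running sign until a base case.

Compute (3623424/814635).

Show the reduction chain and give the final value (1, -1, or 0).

(3623424/814635) = (364884/814635)   [reduce mod 814635]
364884 = 2^2·91221; (2/814635) = -1 since 814635 mod 8 = 3, so (364884/814635) = (-1)^2·(91221/814635); sign now +1
reciprocity: (91221/814635) = +1·(814635/91221) since 91221 mod 4 = 1, 814635 mod 4 = 3; sign now +1
(814635/91221) = (84867/91221)   [reduce mod 91221]
reciprocity: (84867/91221) = +1·(91221/84867) since 84867 mod 4 = 3, 91221 mod 4 = 1; sign now +1
(91221/84867) = (6354/84867)   [reduce mod 84867]
6354 = 2^1·3177; (2/84867) = -1 since 84867 mod 8 = 3, so (6354/84867) = (-1)^1·(3177/84867); sign now -1
reciprocity: (3177/84867) = +1·(84867/3177) since 3177 mod 4 = 1, 84867 mod 4 = 3; sign now -1
(84867/3177) = (2265/3177)   [reduce mod 3177]
reciprocity: (2265/3177) = +1·(3177/2265) since 2265 mod 4 = 1, 3177 mod 4 = 1; sign now -1
(3177/2265) = (912/2265)   [reduce mod 2265]
912 = 2^4·57; (2/2265) = +1 since 2265 mod 8 = 1, so (912/2265) = (+1)^4·(57/2265); sign now -1
reciprocity: (57/2265) = +1·(2265/57) since 57 mod 4 = 1, 2265 mod 4 = 1; sign now -1
(2265/57) = (42/57)   [reduce mod 57]
42 = 2^1·21; (2/57) = +1 since 57 mod 8 = 1, so (42/57) = (+1)^1·(21/57); sign now -1
reciprocity: (21/57) = +1·(57/21) since 21 mod 4 = 1, 57 mod 4 = 1; sign now -1
(57/21) = (15/21)   [reduce mod 21]
reciprocity: (15/21) = +1·(21/15) since 15 mod 4 = 3, 21 mod 4 = 1; sign now -1
(21/15) = (6/15)   [reduce mod 15]
6 = 2^1·3; (2/15) = +1 since 15 mod 8 = 7, so (6/15) = (+1)^1·(3/15); sign now -1
reciprocity: (3/15) = -1·(15/3) since 3 mod 4 = 3, 15 mod 4 = 3; sign now +1
(15/3) = (0/3)   [reduce mod 3]
(0/3) = 0   [gcd(a, n) > 1]; final value = 0

0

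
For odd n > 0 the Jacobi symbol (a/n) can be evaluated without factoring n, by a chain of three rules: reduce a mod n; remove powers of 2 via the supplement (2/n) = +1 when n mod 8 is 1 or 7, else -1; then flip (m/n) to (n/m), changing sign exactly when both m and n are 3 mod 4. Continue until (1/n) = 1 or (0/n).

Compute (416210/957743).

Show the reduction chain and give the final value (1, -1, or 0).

1

factor out 2^1: 416210 = 2^1·208105; with 957743 mod 8 = 7, (2/957743) = +1; sign now +1; continue with (208105/957743)
flip (208105/957743) -> (957743/208105): both odd, 208105 mod 4 = 1, 957743 mod 4 = 3, so the flip contributes +1; sign now +1
(957743/208105): 957743 mod 208105 = 125323, so (957743/208105) = (125323/208105)
flip (125323/208105) -> (208105/125323): both odd, 125323 mod 4 = 3, 208105 mod 4 = 1, so the flip contributes +1; sign now +1
(208105/125323): 208105 mod 125323 = 82782, so (208105/125323) = (82782/125323)
factor out 2^1: 82782 = 2^1·41391; with 125323 mod 8 = 3, (2/125323) = -1; sign now -1; continue with (41391/125323)
flip (41391/125323) -> (125323/41391): both odd, 41391 mod 4 = 3, 125323 mod 4 = 3, so the flip contributes -1; sign now +1
(125323/41391): 125323 mod 41391 = 1150, so (125323/41391) = (1150/41391)
factor out 2^1: 1150 = 2^1·575; with 41391 mod 8 = 7, (2/41391) = +1; sign now +1; continue with (575/41391)
flip (575/41391) -> (41391/575): both odd, 575 mod 4 = 3, 41391 mod 4 = 3, so the flip contributes -1; sign now -1
(41391/575): 41391 mod 575 = 566, so (41391/575) = (566/575)
factor out 2^1: 566 = 2^1·283; with 575 mod 8 = 7, (2/575) = +1; sign now -1; continue with (283/575)
flip (283/575) -> (575/283): both odd, 283 mod 4 = 3, 575 mod 4 = 3, so the flip contributes -1; sign now +1
(575/283): 575 mod 283 = 9, so (575/283) = (9/283)
flip (9/283) -> (283/9): both odd, 9 mod 4 = 1, 283 mod 4 = 3, so the flip contributes +1; sign now +1
(283/9): 283 mod 9 = 4, so (283/9) = (4/9)
factor out 2^2: 4 = 2^2·1; with 9 mod 8 = 1, (2/9) = +1; sign now +1; continue with (1/9)
reached (1/9) = 1, so the symbol is +1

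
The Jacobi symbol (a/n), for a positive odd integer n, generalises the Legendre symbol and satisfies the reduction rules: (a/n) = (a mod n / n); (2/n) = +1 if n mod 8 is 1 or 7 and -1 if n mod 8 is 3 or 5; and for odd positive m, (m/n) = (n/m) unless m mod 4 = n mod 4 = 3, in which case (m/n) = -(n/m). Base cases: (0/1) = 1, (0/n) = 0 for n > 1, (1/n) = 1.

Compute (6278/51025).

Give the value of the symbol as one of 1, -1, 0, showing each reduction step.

6278 = 2^1·3139; (2/51025) = +1 since 51025 mod 8 = 1, so (6278/51025) = (+1)^1·(3139/51025); sign now +1
reciprocity: (3139/51025) = +1·(51025/3139) since 3139 mod 4 = 3, 51025 mod 4 = 1; sign now +1
(51025/3139) = (801/3139)   [reduce mod 3139]
reciprocity: (801/3139) = +1·(3139/801) since 801 mod 4 = 1, 3139 mod 4 = 3; sign now +1
(3139/801) = (736/801)   [reduce mod 801]
736 = 2^5·23; (2/801) = +1 since 801 mod 8 = 1, so (736/801) = (+1)^5·(23/801); sign now +1
reciprocity: (23/801) = +1·(801/23) since 23 mod 4 = 3, 801 mod 4 = 1; sign now +1
(801/23) = (19/23)   [reduce mod 23]
reciprocity: (19/23) = -1·(23/19) since 19 mod 4 = 3, 23 mod 4 = 3; sign now -1
(23/19) = (4/19)   [reduce mod 19]
4 = 2^2·1; (2/19) = -1 since 19 mod 8 = 3, so (4/19) = (-1)^2·(1/19); sign now -1
(1/19) = 1; final value = sign = -1

-1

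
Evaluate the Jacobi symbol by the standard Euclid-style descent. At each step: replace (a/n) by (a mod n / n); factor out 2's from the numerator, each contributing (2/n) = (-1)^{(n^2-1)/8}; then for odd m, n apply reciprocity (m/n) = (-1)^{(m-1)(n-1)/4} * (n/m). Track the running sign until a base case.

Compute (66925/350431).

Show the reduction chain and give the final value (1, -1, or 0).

1

reciprocity: (66925/350431) = +1·(350431/66925) since 66925 mod 4 = 1, 350431 mod 4 = 3; sign now +1
(350431/66925) = (15806/66925)   [reduce mod 66925]
15806 = 2^1·7903; (2/66925) = -1 since 66925 mod 8 = 5, so (15806/66925) = (-1)^1·(7903/66925); sign now -1
reciprocity: (7903/66925) = +1·(66925/7903) since 7903 mod 4 = 3, 66925 mod 4 = 1; sign now -1
(66925/7903) = (3701/7903)   [reduce mod 7903]
reciprocity: (3701/7903) = +1·(7903/3701) since 3701 mod 4 = 1, 7903 mod 4 = 3; sign now -1
(7903/3701) = (501/3701)   [reduce mod 3701]
reciprocity: (501/3701) = +1·(3701/501) since 501 mod 4 = 1, 3701 mod 4 = 1; sign now -1
(3701/501) = (194/501)   [reduce mod 501]
194 = 2^1·97; (2/501) = -1 since 501 mod 8 = 5, so (194/501) = (-1)^1·(97/501); sign now +1
reciprocity: (97/501) = +1·(501/97) since 97 mod 4 = 1, 501 mod 4 = 1; sign now +1
(501/97) = (16/97)   [reduce mod 97]
16 = 2^4·1; (2/97) = +1 since 97 mod 8 = 1, so (16/97) = (+1)^4·(1/97); sign now +1
(1/97) = 1; final value = sign = +1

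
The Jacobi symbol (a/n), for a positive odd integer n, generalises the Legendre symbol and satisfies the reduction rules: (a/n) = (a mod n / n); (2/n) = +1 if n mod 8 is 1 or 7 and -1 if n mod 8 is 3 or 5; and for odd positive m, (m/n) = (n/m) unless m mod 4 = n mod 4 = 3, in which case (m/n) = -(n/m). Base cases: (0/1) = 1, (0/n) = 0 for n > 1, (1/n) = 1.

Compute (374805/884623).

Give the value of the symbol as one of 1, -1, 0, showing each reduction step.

-1

reciprocity: (374805/884623) = +1·(884623/374805) since 374805 mod 4 = 1, 884623 mod 4 = 3; sign now +1
(884623/374805) = (135013/374805)   [reduce mod 374805]
reciprocity: (135013/374805) = +1·(374805/135013) since 135013 mod 4 = 1, 374805 mod 4 = 1; sign now +1
(374805/135013) = (104779/135013)   [reduce mod 135013]
reciprocity: (104779/135013) = +1·(135013/104779) since 104779 mod 4 = 3, 135013 mod 4 = 1; sign now +1
(135013/104779) = (30234/104779)   [reduce mod 104779]
30234 = 2^1·15117; (2/104779) = -1 since 104779 mod 8 = 3, so (30234/104779) = (-1)^1·(15117/104779); sign now -1
reciprocity: (15117/104779) = +1·(104779/15117) since 15117 mod 4 = 1, 104779 mod 4 = 3; sign now -1
(104779/15117) = (14077/15117)   [reduce mod 15117]
reciprocity: (14077/15117) = +1·(15117/14077) since 14077 mod 4 = 1, 15117 mod 4 = 1; sign now -1
(15117/14077) = (1040/14077)   [reduce mod 14077]
1040 = 2^4·65; (2/14077) = -1 since 14077 mod 8 = 5, so (1040/14077) = (-1)^4·(65/14077); sign now -1
reciprocity: (65/14077) = +1·(14077/65) since 65 mod 4 = 1, 14077 mod 4 = 1; sign now -1
(14077/65) = (37/65)   [reduce mod 65]
reciprocity: (37/65) = +1·(65/37) since 37 mod 4 = 1, 65 mod 4 = 1; sign now -1
(65/37) = (28/37)   [reduce mod 37]
28 = 2^2·7; (2/37) = -1 since 37 mod 8 = 5, so (28/37) = (-1)^2·(7/37); sign now -1
reciprocity: (7/37) = +1·(37/7) since 7 mod 4 = 3, 37 mod 4 = 1; sign now -1
(37/7) = (2/7)   [reduce mod 7]
2 = 2^1·1; (2/7) = +1 since 7 mod 8 = 7, so (2/7) = (+1)^1·(1/7); sign now -1
(1/7) = 1; final value = sign = -1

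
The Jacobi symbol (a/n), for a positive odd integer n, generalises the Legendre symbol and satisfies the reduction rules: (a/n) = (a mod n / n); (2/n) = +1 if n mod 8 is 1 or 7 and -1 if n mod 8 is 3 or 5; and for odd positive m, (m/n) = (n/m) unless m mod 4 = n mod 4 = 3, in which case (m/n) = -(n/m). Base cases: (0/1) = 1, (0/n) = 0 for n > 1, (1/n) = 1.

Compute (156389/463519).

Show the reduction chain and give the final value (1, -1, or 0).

-1

reciprocity: (156389/463519) = +1·(463519/156389) since 156389 mod 4 = 1, 463519 mod 4 = 3; sign now +1
(463519/156389) = (150741/156389)   [reduce mod 156389]
reciprocity: (150741/156389) = +1·(156389/150741) since 150741 mod 4 = 1, 156389 mod 4 = 1; sign now +1
(156389/150741) = (5648/150741)   [reduce mod 150741]
5648 = 2^4·353; (2/150741) = -1 since 150741 mod 8 = 5, so (5648/150741) = (-1)^4·(353/150741); sign now +1
reciprocity: (353/150741) = +1·(150741/353) since 353 mod 4 = 1, 150741 mod 4 = 1; sign now +1
(150741/353) = (10/353)   [reduce mod 353]
10 = 2^1·5; (2/353) = +1 since 353 mod 8 = 1, so (10/353) = (+1)^1·(5/353); sign now +1
reciprocity: (5/353) = +1·(353/5) since 5 mod 4 = 1, 353 mod 4 = 1; sign now +1
(353/5) = (3/5)   [reduce mod 5]
reciprocity: (3/5) = +1·(5/3) since 3 mod 4 = 3, 5 mod 4 = 1; sign now +1
(5/3) = (2/3)   [reduce mod 3]
2 = 2^1·1; (2/3) = -1 since 3 mod 8 = 3, so (2/3) = (-1)^1·(1/3); sign now -1
(1/3) = 1; final value = sign = -1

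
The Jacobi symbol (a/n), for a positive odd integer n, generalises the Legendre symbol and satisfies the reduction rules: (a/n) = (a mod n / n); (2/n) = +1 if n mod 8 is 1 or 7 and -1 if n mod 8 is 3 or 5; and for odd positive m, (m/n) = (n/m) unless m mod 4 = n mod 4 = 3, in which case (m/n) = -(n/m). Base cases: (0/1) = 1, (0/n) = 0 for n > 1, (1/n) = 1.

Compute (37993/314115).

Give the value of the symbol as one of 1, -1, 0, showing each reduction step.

1

flip (37993/314115) -> (314115/37993): both odd, 37993 mod 4 = 1, 314115 mod 4 = 3, so the flip contributes +1; sign now +1
(314115/37993): 314115 mod 37993 = 10171, so (314115/37993) = (10171/37993)
flip (10171/37993) -> (37993/10171): both odd, 10171 mod 4 = 3, 37993 mod 4 = 1, so the flip contributes +1; sign now +1
(37993/10171): 37993 mod 10171 = 7480, so (37993/10171) = (7480/10171)
factor out 2^3: 7480 = 2^3·935; with 10171 mod 8 = 3, (2/10171) = -1; sign now -1; continue with (935/10171)
flip (935/10171) -> (10171/935): both odd, 935 mod 4 = 3, 10171 mod 4 = 3, so the flip contributes -1; sign now +1
(10171/935): 10171 mod 935 = 821, so (10171/935) = (821/935)
flip (821/935) -> (935/821): both odd, 821 mod 4 = 1, 935 mod 4 = 3, so the flip contributes +1; sign now +1
(935/821): 935 mod 821 = 114, so (935/821) = (114/821)
factor out 2^1: 114 = 2^1·57; with 821 mod 8 = 5, (2/821) = -1; sign now -1; continue with (57/821)
flip (57/821) -> (821/57): both odd, 57 mod 4 = 1, 821 mod 4 = 1, so the flip contributes +1; sign now -1
(821/57): 821 mod 57 = 23, so (821/57) = (23/57)
flip (23/57) -> (57/23): both odd, 23 mod 4 = 3, 57 mod 4 = 1, so the flip contributes +1; sign now -1
(57/23): 57 mod 23 = 11, so (57/23) = (11/23)
flip (11/23) -> (23/11): both odd, 11 mod 4 = 3, 23 mod 4 = 3, so the flip contributes -1; sign now +1
(23/11): 23 mod 11 = 1, so (23/11) = (1/11)
reached (1/11) = 1, so the symbol is +1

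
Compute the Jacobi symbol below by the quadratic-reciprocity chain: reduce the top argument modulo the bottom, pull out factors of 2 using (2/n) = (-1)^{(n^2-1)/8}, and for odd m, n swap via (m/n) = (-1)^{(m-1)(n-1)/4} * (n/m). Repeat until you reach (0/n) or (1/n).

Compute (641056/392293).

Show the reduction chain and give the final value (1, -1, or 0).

1

(641056/392293): 641056 mod 392293 = 248763, so (641056/392293) = (248763/392293)
flip (248763/392293) -> (392293/248763): both odd, 248763 mod 4 = 3, 392293 mod 4 = 1, so the flip contributes +1; sign now +1
(392293/248763): 392293 mod 248763 = 143530, so (392293/248763) = (143530/248763)
factor out 2^1: 143530 = 2^1·71765; with 248763 mod 8 = 3, (2/248763) = -1; sign now -1; continue with (71765/248763)
flip (71765/248763) -> (248763/71765): both odd, 71765 mod 4 = 1, 248763 mod 4 = 3, so the flip contributes +1; sign now -1
(248763/71765): 248763 mod 71765 = 33468, so (248763/71765) = (33468/71765)
factor out 2^2: 33468 = 2^2·8367; with 71765 mod 8 = 5, (2/71765) = -1; sign now -1; continue with (8367/71765)
flip (8367/71765) -> (71765/8367): both odd, 8367 mod 4 = 3, 71765 mod 4 = 1, so the flip contributes +1; sign now -1
(71765/8367): 71765 mod 8367 = 4829, so (71765/8367) = (4829/8367)
flip (4829/8367) -> (8367/4829): both odd, 4829 mod 4 = 1, 8367 mod 4 = 3, so the flip contributes +1; sign now -1
(8367/4829): 8367 mod 4829 = 3538, so (8367/4829) = (3538/4829)
factor out 2^1: 3538 = 2^1·1769; with 4829 mod 8 = 5, (2/4829) = -1; sign now +1; continue with (1769/4829)
flip (1769/4829) -> (4829/1769): both odd, 1769 mod 4 = 1, 4829 mod 4 = 1, so the flip contributes +1; sign now +1
(4829/1769): 4829 mod 1769 = 1291, so (4829/1769) = (1291/1769)
flip (1291/1769) -> (1769/1291): both odd, 1291 mod 4 = 3, 1769 mod 4 = 1, so the flip contributes +1; sign now +1
(1769/1291): 1769 mod 1291 = 478, so (1769/1291) = (478/1291)
factor out 2^1: 478 = 2^1·239; with 1291 mod 8 = 3, (2/1291) = -1; sign now -1; continue with (239/1291)
flip (239/1291) -> (1291/239): both odd, 239 mod 4 = 3, 1291 mod 4 = 3, so the flip contributes -1; sign now +1
(1291/239): 1291 mod 239 = 96, so (1291/239) = (96/239)
factor out 2^5: 96 = 2^5·3; with 239 mod 8 = 7, (2/239) = +1; sign now +1; continue with (3/239)
flip (3/239) -> (239/3): both odd, 3 mod 4 = 3, 239 mod 4 = 3, so the flip contributes -1; sign now -1
(239/3): 239 mod 3 = 2, so (239/3) = (2/3)
factor out 2^1: 2 = 2^1·1; with 3 mod 8 = 3, (2/3) = -1; sign now +1; continue with (1/3)
reached (1/3) = 1, so the symbol is +1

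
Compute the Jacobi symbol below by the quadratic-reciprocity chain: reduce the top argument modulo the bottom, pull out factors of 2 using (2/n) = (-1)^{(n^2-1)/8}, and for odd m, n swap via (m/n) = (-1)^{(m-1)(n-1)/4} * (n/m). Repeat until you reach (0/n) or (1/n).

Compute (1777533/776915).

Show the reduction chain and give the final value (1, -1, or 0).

-1

(1777533/776915) = (223703/776915)   [reduce mod 776915]
reciprocity: (223703/776915) = -1·(776915/223703) since 223703 mod 4 = 3, 776915 mod 4 = 3; sign now -1
(776915/223703) = (105806/223703)   [reduce mod 223703]
105806 = 2^1·52903; (2/223703) = +1 since 223703 mod 8 = 7, so (105806/223703) = (+1)^1·(52903/223703); sign now -1
reciprocity: (52903/223703) = -1·(223703/52903) since 52903 mod 4 = 3, 223703 mod 4 = 3; sign now +1
(223703/52903) = (12091/52903)   [reduce mod 52903]
reciprocity: (12091/52903) = -1·(52903/12091) since 12091 mod 4 = 3, 52903 mod 4 = 3; sign now -1
(52903/12091) = (4539/12091)   [reduce mod 12091]
reciprocity: (4539/12091) = -1·(12091/4539) since 4539 mod 4 = 3, 12091 mod 4 = 3; sign now +1
(12091/4539) = (3013/4539)   [reduce mod 4539]
reciprocity: (3013/4539) = +1·(4539/3013) since 3013 mod 4 = 1, 4539 mod 4 = 3; sign now +1
(4539/3013) = (1526/3013)   [reduce mod 3013]
1526 = 2^1·763; (2/3013) = -1 since 3013 mod 8 = 5, so (1526/3013) = (-1)^1·(763/3013); sign now -1
reciprocity: (763/3013) = +1·(3013/763) since 763 mod 4 = 3, 3013 mod 4 = 1; sign now -1
(3013/763) = (724/763)   [reduce mod 763]
724 = 2^2·181; (2/763) = -1 since 763 mod 8 = 3, so (724/763) = (-1)^2·(181/763); sign now -1
reciprocity: (181/763) = +1·(763/181) since 181 mod 4 = 1, 763 mod 4 = 3; sign now -1
(763/181) = (39/181)   [reduce mod 181]
reciprocity: (39/181) = +1·(181/39) since 39 mod 4 = 3, 181 mod 4 = 1; sign now -1
(181/39) = (25/39)   [reduce mod 39]
reciprocity: (25/39) = +1·(39/25) since 25 mod 4 = 1, 39 mod 4 = 3; sign now -1
(39/25) = (14/25)   [reduce mod 25]
14 = 2^1·7; (2/25) = +1 since 25 mod 8 = 1, so (14/25) = (+1)^1·(7/25); sign now -1
reciprocity: (7/25) = +1·(25/7) since 7 mod 4 = 3, 25 mod 4 = 1; sign now -1
(25/7) = (4/7)   [reduce mod 7]
4 = 2^2·1; (2/7) = +1 since 7 mod 8 = 7, so (4/7) = (+1)^2·(1/7); sign now -1
(1/7) = 1; final value = sign = -1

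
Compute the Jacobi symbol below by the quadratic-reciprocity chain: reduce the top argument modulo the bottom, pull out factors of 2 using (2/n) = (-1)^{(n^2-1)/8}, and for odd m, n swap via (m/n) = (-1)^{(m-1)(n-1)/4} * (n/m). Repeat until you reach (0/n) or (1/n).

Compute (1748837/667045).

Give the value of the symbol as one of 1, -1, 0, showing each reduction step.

1

(1748837/667045) = (414747/667045)   [reduce mod 667045]
reciprocity: (414747/667045) = +1·(667045/414747) since 414747 mod 4 = 3, 667045 mod 4 = 1; sign now +1
(667045/414747) = (252298/414747)   [reduce mod 414747]
252298 = 2^1·126149; (2/414747) = -1 since 414747 mod 8 = 3, so (252298/414747) = (-1)^1·(126149/414747); sign now -1
reciprocity: (126149/414747) = +1·(414747/126149) since 126149 mod 4 = 1, 414747 mod 4 = 3; sign now -1
(414747/126149) = (36300/126149)   [reduce mod 126149]
36300 = 2^2·9075; (2/126149) = -1 since 126149 mod 8 = 5, so (36300/126149) = (-1)^2·(9075/126149); sign now -1
reciprocity: (9075/126149) = +1·(126149/9075) since 9075 mod 4 = 3, 126149 mod 4 = 1; sign now -1
(126149/9075) = (8174/9075)   [reduce mod 9075]
8174 = 2^1·4087; (2/9075) = -1 since 9075 mod 8 = 3, so (8174/9075) = (-1)^1·(4087/9075); sign now +1
reciprocity: (4087/9075) = -1·(9075/4087) since 4087 mod 4 = 3, 9075 mod 4 = 3; sign now -1
(9075/4087) = (901/4087)   [reduce mod 4087]
reciprocity: (901/4087) = +1·(4087/901) since 901 mod 4 = 1, 4087 mod 4 = 3; sign now -1
(4087/901) = (483/901)   [reduce mod 901]
reciprocity: (483/901) = +1·(901/483) since 483 mod 4 = 3, 901 mod 4 = 1; sign now -1
(901/483) = (418/483)   [reduce mod 483]
418 = 2^1·209; (2/483) = -1 since 483 mod 8 = 3, so (418/483) = (-1)^1·(209/483); sign now +1
reciprocity: (209/483) = +1·(483/209) since 209 mod 4 = 1, 483 mod 4 = 3; sign now +1
(483/209) = (65/209)   [reduce mod 209]
reciprocity: (65/209) = +1·(209/65) since 65 mod 4 = 1, 209 mod 4 = 1; sign now +1
(209/65) = (14/65)   [reduce mod 65]
14 = 2^1·7; (2/65) = +1 since 65 mod 8 = 1, so (14/65) = (+1)^1·(7/65); sign now +1
reciprocity: (7/65) = +1·(65/7) since 7 mod 4 = 3, 65 mod 4 = 1; sign now +1
(65/7) = (2/7)   [reduce mod 7]
2 = 2^1·1; (2/7) = +1 since 7 mod 8 = 7, so (2/7) = (+1)^1·(1/7); sign now +1
(1/7) = 1; final value = sign = +1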